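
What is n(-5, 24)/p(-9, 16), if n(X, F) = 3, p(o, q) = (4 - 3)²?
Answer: 3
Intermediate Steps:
p(o, q) = 1 (p(o, q) = 1² = 1)
n(-5, 24)/p(-9, 16) = 3/1 = 3*1 = 3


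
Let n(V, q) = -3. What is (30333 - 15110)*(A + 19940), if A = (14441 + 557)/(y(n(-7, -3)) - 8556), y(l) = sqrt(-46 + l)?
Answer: 22219233013900676/73205185 - 1598201878*I/73205185 ≈ 3.0352e+8 - 21.832*I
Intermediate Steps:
A = 14998*(-8556 - 7*I)/73205185 (A = (14441 + 557)/(sqrt(-46 - 3) - 8556) = 14998/(sqrt(-49) - 8556) = 14998/(7*I - 8556) = 14998/(-8556 + 7*I) = 14998*((-8556 - 7*I)/73205185) = 14998*(-8556 - 7*I)/73205185 ≈ -1.7529 - 0.0014341*I)
(30333 - 15110)*(A + 19940) = (30333 - 15110)*((-128322888/73205185 - 104986*I/73205185) + 19940) = 15223*(1459583066012/73205185 - 104986*I/73205185) = 22219233013900676/73205185 - 1598201878*I/73205185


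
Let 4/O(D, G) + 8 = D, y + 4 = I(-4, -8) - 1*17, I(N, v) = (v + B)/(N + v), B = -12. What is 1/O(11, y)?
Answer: ¾ ≈ 0.75000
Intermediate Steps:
I(N, v) = (-12 + v)/(N + v) (I(N, v) = (v - 12)/(N + v) = (-12 + v)/(N + v))
y = -58/3 (y = -4 + ((-12 - 8)/(-4 - 8) - 1*17) = -4 + (-20/(-12) - 17) = -4 + (-1/12*(-20) - 17) = -4 + (5/3 - 17) = -4 - 46/3 = -58/3 ≈ -19.333)
O(D, G) = 4/(-8 + D)
1/O(11, y) = 1/(4/(-8 + 11)) = 1/(4/3) = ¾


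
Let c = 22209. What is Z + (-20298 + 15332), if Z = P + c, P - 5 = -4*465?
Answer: 15388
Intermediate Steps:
P = -1855 (P = 5 - 4*465 = 5 - 1860 = -1855)
Z = 20354 (Z = -1855 + 22209 = 20354)
Z + (-20298 + 15332) = 20354 + (-20298 + 15332) = 20354 - 4966 = 15388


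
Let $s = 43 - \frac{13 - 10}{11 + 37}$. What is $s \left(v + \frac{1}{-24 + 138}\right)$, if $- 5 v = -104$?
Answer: $\frac{2716169}{3040} \approx 893.48$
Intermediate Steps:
$v = \frac{104}{5}$ ($v = \left(- \frac{1}{5}\right) \left(-104\right) = \frac{104}{5} \approx 20.8$)
$s = \frac{687}{16}$ ($s = 43 - \frac{3}{48} = 43 - 3 \cdot \frac{1}{48} = 43 - \frac{1}{16} = \frac{687}{16} \approx 42.938$)
$s \left(v + \frac{1}{-24 + 138}\right) = \frac{687 \left(\frac{104}{5} + \frac{1}{-24 + 138}\right)}{16} = \frac{687 \left(\frac{104}{5} + \frac{1}{114}\right)}{16} = \frac{687}{16} \cdot \frac{11861}{570} = \frac{2716169}{3040}$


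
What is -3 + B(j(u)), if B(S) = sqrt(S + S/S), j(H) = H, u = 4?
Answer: -3 + sqrt(5) ≈ -0.76393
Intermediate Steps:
B(S) = sqrt(1 + S) (B(S) = sqrt(S + 1) = sqrt(1 + S))
-3 + B(j(u)) = -3 + sqrt(1 + 4) = -3 + sqrt(5)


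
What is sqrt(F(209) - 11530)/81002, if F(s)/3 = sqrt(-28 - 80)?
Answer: sqrt(-11530 + 18*I*sqrt(3))/81002 ≈ 1.7922e-6 + 0.0013256*I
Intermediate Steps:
F(s) = 18*I*sqrt(3) (F(s) = 3*sqrt(-28 - 80) = 3*sqrt(-108) = 3*(6*I*sqrt(3)) = 18*I*sqrt(3))
sqrt(F(209) - 11530)/81002 = sqrt(18*I*sqrt(3) - 11530)/81002 = sqrt(-11530 + 18*I*sqrt(3))*(1/81002) = sqrt(-11530 + 18*I*sqrt(3))/81002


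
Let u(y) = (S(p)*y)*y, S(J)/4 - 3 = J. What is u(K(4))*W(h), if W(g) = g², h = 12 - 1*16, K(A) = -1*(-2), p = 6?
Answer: 2304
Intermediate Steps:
K(A) = 2
S(J) = 12 + 4*J
u(y) = 36*y² (u(y) = ((12 + 4*6)*y)*y = ((12 + 24)*y)*y = (36*y)*y = 36*y²)
h = -4 (h = 12 - 16 = -4)
u(K(4))*W(h) = (36*2²)*(-4)² = (36*4)*16 = 144*16 = 2304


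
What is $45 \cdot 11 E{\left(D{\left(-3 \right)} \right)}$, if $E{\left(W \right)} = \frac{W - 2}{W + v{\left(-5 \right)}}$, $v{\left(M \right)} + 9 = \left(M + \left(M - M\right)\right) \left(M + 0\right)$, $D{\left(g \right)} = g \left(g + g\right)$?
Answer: $\frac{3960}{17} \approx 232.94$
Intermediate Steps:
$D{\left(g \right)} = 2 g^{2}$ ($D{\left(g \right)} = g 2 g = 2 g^{2}$)
$v{\left(M \right)} = -9 + M^{2}$ ($v{\left(M \right)} = -9 + \left(M + \left(M - M\right)\right) \left(M + 0\right) = -9 + \left(M + 0\right) M = -9 + M M = -9 + M^{2}$)
$E{\left(W \right)} = \frac{-2 + W}{16 + W}$ ($E{\left(W \right)} = \frac{W - 2}{W - \left(9 - \left(-5\right)^{2}\right)} = \frac{-2 + W}{W + \left(-9 + 25\right)} = \frac{-2 + W}{W + 16} = \frac{-2 + W}{16 + W}$)
$45 \cdot 11 E{\left(D{\left(-3 \right)} \right)} = 45 \cdot 11 \frac{-2 + 2 \left(-3\right)^{2}}{16 + 2 \left(-3\right)^{2}} = 495 \frac{-2 + 2 \cdot 9}{16 + 2 \cdot 9} = 495 \frac{-2 + 18}{16 + 18} = 495 \cdot \frac{1}{34} \cdot 16 = 495 \cdot \frac{8}{17} = \frac{3960}{17}$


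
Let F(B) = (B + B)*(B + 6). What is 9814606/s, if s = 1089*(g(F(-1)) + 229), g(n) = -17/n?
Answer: 98146060/2512323 ≈ 39.066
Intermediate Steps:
F(B) = 2*B*(6 + B) (F(B) = (2*B)*(6 + B) = 2*B*(6 + B))
s = 2512323/10 (s = 1089*(-17*(-1/(2*(6 - 1))) + 229) = 1089*(-17/(2*(-1)*5) + 229) = 1089*(-17/(-10) + 229) = 1089*(-17*(-⅒) + 229) = 1089*(17/10 + 229) = 1089*(2307/10) = 2512323/10 ≈ 2.5123e+5)
9814606/s = 9814606/(2512323/10) = 9814606*(10/2512323) = 98146060/2512323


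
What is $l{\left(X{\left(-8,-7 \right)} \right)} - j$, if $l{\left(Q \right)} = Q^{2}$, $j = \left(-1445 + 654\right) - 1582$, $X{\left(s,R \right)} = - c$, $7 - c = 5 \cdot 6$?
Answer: $2902$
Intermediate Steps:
$c = -23$ ($c = 7 - 5 \cdot 6 = 7 - 30 = -23$)
$X{\left(s,R \right)} = 23$ ($X{\left(s,R \right)} = \left(-1\right) \left(-23\right) = 23$)
$j = -2373$ ($j = -791 - 1582 = -2373$)
$l{\left(X{\left(-8,-7 \right)} \right)} - j = 23^{2} - -2373 = 529 + 2373 = 2902$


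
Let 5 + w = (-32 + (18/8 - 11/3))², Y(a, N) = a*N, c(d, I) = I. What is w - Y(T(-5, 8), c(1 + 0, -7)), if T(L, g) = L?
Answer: 155041/144 ≈ 1076.7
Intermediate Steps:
Y(a, N) = N*a
w = 160081/144 (w = -5 + (-32 + (18/8 - 11/3))² = -5 + (-32 + (18*(⅛) - 11*⅓))² = -5 + (-32 + (9/4 - 11/3))² = -5 + (-32 - 17/12)² = -5 + (-401/12)² = -5 + 160801/144 = 160081/144 ≈ 1111.7)
w - Y(T(-5, 8), c(1 + 0, -7)) = 160081/144 - (-7)*(-5) = 160081/144 - 1*35 = 160081/144 - 35 = 155041/144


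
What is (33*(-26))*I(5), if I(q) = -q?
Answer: 4290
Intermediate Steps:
(33*(-26))*I(5) = (33*(-26))*(-1*5) = -858*(-5) = 4290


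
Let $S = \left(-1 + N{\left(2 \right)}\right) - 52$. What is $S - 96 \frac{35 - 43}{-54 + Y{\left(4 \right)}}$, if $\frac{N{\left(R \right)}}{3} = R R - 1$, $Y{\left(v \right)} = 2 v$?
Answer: $- \frac{1396}{23} \approx -60.696$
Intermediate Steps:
$N{\left(R \right)} = -3 + 3 R^{2}$ ($N{\left(R \right)} = 3 \left(R R - 1\right) = 3 \left(R^{2} - 1\right) = 3 \left(-1 + R^{2}\right) = -3 + 3 R^{2}$)
$S = -44$ ($S = \left(-1 - \left(3 - 3 \cdot 2^{2}\right)\right) - 52 = \left(-1 + \left(-3 + 3 \cdot 4\right)\right) - 52 = \left(-1 + \left(-3 + 12\right)\right) - 52 = \left(-1 + 9\right) - 52 = 8 - 52 = -44$)
$S - 96 \frac{35 - 43}{-54 + Y{\left(4 \right)}} = -44 - 96 \frac{35 - 43}{-54 + 2 \cdot 4} = -44 - 96 \left(- \frac{8}{-54 + 8}\right) = -44 - 96 \left(- \frac{8}{-46}\right) = -44 - 96 \left(\left(-8\right) \left(- \frac{1}{46}\right)\right) = -44 - \frac{384}{23} = - \frac{1396}{23}$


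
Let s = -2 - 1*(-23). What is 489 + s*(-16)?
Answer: 153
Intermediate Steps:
s = 21 (s = -2 + 23 = 21)
489 + s*(-16) = 489 + 21*(-16) = 489 - 336 = 153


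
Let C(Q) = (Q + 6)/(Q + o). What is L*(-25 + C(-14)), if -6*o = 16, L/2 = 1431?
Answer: -1754406/25 ≈ -70176.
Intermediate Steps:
L = 2862 (L = 2*1431 = 2862)
o = -8/3 (o = -⅙*16 = -8/3 ≈ -2.6667)
C(Q) = (6 + Q)/(-8/3 + Q) (C(Q) = (Q + 6)/(Q - 8/3) = (6 + Q)/(-8/3 + Q))
L*(-25 + C(-14)) = 2862*(-25 + 3*(6 - 14)/(-8 + 3*(-14))) = 2862*(-25 + 3*(-8)/(-8 - 42)) = 2862*(-25 + 3*(-8)/(-50)) = 2862*(-25 + 3*(-1/50)*(-8)) = 2862*(-25 + 12/25) = 2862*(-613/25) = -1754406/25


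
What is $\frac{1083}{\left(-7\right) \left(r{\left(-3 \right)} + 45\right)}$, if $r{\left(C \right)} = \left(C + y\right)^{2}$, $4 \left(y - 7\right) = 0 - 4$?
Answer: $- \frac{361}{126} \approx -2.8651$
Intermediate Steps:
$y = 6$ ($y = 7 + \frac{0 - 4}{4} = 7 + \frac{1}{4} \left(-4\right) = 7 - 1 = 6$)
$r{\left(C \right)} = \left(6 + C\right)^{2}$ ($r{\left(C \right)} = \left(C + 6\right)^{2} = \left(6 + C\right)^{2}$)
$\frac{1083}{\left(-7\right) \left(r{\left(-3 \right)} + 45\right)} = \frac{1083}{\left(-7\right) \left(\left(6 - 3\right)^{2} + 45\right)} = \frac{1083}{\left(-7\right) \left(3^{2} + 45\right)} = \frac{1083}{\left(-7\right) \left(9 + 45\right)} = \frac{1083}{\left(-7\right) 54} = \frac{1083}{-378} = 1083 \left(- \frac{1}{378}\right) = - \frac{361}{126}$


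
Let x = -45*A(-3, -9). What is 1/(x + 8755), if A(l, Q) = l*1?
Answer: 1/8890 ≈ 0.00011249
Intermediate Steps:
A(l, Q) = l
x = 135 (x = -45*(-3) = 135)
1/(x + 8755) = 1/(135 + 8755) = 1/8890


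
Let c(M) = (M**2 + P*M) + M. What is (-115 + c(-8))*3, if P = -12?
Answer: 111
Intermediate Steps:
c(M) = M**2 - 11*M (c(M) = (M**2 - 12*M) + M = M**2 - 11*M)
(-115 + c(-8))*3 = (-115 - 8*(-11 - 8))*3 = (-115 - 8*(-19))*3 = (-115 + 152)*3 = 37*3 = 111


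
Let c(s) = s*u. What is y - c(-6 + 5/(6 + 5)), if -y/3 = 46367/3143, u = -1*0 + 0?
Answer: -139101/3143 ≈ -44.257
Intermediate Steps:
u = 0 (u = 0 + 0 = 0)
c(s) = 0 (c(s) = s*0 = 0)
y = -139101/3143 ≈ -44.257
y - c(-6 + 5/(6 + 5)) = -139101/3143 - 1*0 = -139101/3143 + 0 = -139101/3143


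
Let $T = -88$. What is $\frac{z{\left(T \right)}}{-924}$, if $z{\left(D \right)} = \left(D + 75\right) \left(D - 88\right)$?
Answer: $- \frac{52}{21} \approx -2.4762$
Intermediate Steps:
$z{\left(D \right)} = \left(-88 + D\right) \left(75 + D\right)$ ($z{\left(D \right)} = \left(75 + D\right) \left(-88 + D\right) = \left(-88 + D\right) \left(75 + D\right)$)
$\frac{z{\left(T \right)}}{-924} = \frac{-6600 + \left(-88\right)^{2} - -1144}{-924} = \left(-6600 + 7744 + 1144\right) \left(- \frac{1}{924}\right) = 2288 \left(- \frac{1}{924}\right) = - \frac{52}{21}$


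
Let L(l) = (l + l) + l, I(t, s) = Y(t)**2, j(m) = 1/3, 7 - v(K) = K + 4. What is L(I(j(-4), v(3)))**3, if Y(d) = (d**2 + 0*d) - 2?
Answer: 24137569/19683 ≈ 1226.3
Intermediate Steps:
v(K) = 3 - K (v(K) = 7 - (K + 4) = 7 - (4 + K) = 7 + (-4 - K) = 3 - K)
j(m) = 1/3
Y(d) = -2 + d**2 (Y(d) = (d**2 + 0) - 2 = d**2 - 2 = -2 + d**2)
I(t, s) = (-2 + t**2)**2
L(l) = 3*l (L(l) = 2*l + l = 3*l)
L(I(j(-4), v(3)))**3 = (3*(-2 + (1/3)**2)**2)**3 = (3*(-2 + 1/9)**2)**3 = (3*(-17/9)**2)**3 = (3*(289/81))**3 = (289/27)**3 = 24137569/19683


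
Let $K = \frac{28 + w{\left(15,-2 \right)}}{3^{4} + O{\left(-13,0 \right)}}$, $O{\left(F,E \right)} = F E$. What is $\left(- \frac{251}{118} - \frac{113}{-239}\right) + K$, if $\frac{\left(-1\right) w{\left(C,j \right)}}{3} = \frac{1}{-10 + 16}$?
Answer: $- \frac{1501750}{1142181} \approx -1.3148$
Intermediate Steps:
$w{\left(C,j \right)} = - \frac{1}{2}$ ($w{\left(C,j \right)} = - \frac{3}{-10 + 16} = - \frac{3}{6} = \left(-3\right) \frac{1}{6} = - \frac{1}{2}$)
$O{\left(F,E \right)} = E F$
$K = \frac{55}{162}$ ($K = \frac{28 - \frac{1}{2}}{3^{4} + 0 \left(-13\right)} = \frac{55}{2 \left(81 + 0\right)} = \frac{55}{2 \cdot 81} = \frac{55}{2} \cdot \frac{1}{81} = \frac{55}{162} \approx 0.33951$)
$\left(- \frac{251}{118} - \frac{113}{-239}\right) + K = \left(- \frac{251}{118} - \frac{113}{-239}\right) + \frac{55}{162} = \left(\left(-251\right) \frac{1}{118} - - \frac{113}{239}\right) + \frac{55}{162} = \left(- \frac{251}{118} + \frac{113}{239}\right) + \frac{55}{162} = - \frac{46655}{28202} + \frac{55}{162} = - \frac{1501750}{1142181}$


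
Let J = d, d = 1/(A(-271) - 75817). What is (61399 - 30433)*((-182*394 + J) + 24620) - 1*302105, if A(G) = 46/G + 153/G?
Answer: -14982884186066132/10273303 ≈ -1.4584e+9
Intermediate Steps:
A(G) = 199/G
d = -271/20546606 (d = 1/(199/(-271) - 75817) = 1/(199*(-1/271) - 75817) = 1/(-199/271 - 75817) = 1/(-20546606/271) = -271/20546606 ≈ -1.3190e-5)
J = -271/20546606 ≈ -1.3190e-5
(61399 - 30433)*((-182*394 + J) + 24620) - 1*302105 = (61399 - 30433)*((-182*394 - 271/20546606) + 24620) - 1*302105 = 30966*((-71708 - 271/20546606) + 24620) - 302105 = 30966*(-1473356023319/20546606 + 24620) - 302105 = 30966*(-967498583599/20546606) - 302105 = -14979780569863317/10273303 - 302105 = -14982884186066132/10273303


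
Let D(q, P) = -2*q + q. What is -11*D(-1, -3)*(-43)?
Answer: 473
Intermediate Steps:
D(q, P) = -q
-11*D(-1, -3)*(-43) = -(-11)*(-1)*(-43) = -11*1*(-43) = -11*(-43) = 473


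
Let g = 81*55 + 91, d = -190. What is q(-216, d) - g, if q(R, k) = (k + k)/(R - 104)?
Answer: -72717/16 ≈ -4544.8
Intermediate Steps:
q(R, k) = 2*k/(-104 + R) (q(R, k) = (2*k)/(-104 + R) = 2*k/(-104 + R))
g = 4546 (g = 4455 + 91 = 4546)
q(-216, d) - g = 2*(-190)/(-104 - 216) - 1*4546 = 2*(-190)/(-320) - 4546 = 2*(-190)*(-1/320) - 4546 = 19/16 - 4546 = -72717/16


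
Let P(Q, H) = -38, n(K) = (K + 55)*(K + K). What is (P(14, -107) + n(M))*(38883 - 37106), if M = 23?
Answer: 6308350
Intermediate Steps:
n(K) = 2*K*(55 + K) (n(K) = (55 + K)*(2*K) = 2*K*(55 + K))
(P(14, -107) + n(M))*(38883 - 37106) = (-38 + 2*23*(55 + 23))*(38883 - 37106) = (-38 + 2*23*78)*1777 = (-38 + 3588)*1777 = 3550*1777 = 6308350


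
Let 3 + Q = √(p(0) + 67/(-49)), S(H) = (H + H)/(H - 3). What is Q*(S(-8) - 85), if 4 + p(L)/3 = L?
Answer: 2757/11 - 919*I*√655/77 ≈ 250.64 - 305.45*I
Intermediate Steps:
p(L) = -12 + 3*L
S(H) = 2*H/(-3 + H) (S(H) = (2*H)/(-3 + H) = 2*H/(-3 + H))
Q = -3 + I*√655/7 (Q = -3 + √((-12 + 3*0) + 67/(-49)) = -3 + √((-12 + 0) + 67*(-1/49)) = -3 + √(-12 - 67/49) = -3 + √(-655/49) = -3 + I*√655/7 ≈ -3.0 + 3.6561*I)
Q*(S(-8) - 85) = (-3 + I*√655/7)*(2*(-8)/(-3 - 8) - 85) = (-3 + I*√655/7)*(2*(-8)/(-11) - 85) = (-3 + I*√655/7)*(2*(-8)*(-1/11) - 85) = (-3 + I*√655/7)*(16/11 - 85) = (-3 + I*√655/7)*(-919/11) = 2757/11 - 919*I*√655/77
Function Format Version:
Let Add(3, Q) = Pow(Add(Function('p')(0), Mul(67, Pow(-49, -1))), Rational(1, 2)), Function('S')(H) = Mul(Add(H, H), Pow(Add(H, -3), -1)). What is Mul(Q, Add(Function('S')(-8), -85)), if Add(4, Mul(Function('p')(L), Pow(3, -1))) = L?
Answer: Add(Rational(2757, 11), Mul(Rational(-919, 77), I, Pow(655, Rational(1, 2)))) ≈ Add(250.64, Mul(-305.45, I))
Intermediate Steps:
Function('p')(L) = Add(-12, Mul(3, L))
Function('S')(H) = Mul(2, H, Pow(Add(-3, H), -1)) (Function('S')(H) = Mul(Mul(2, H), Pow(Add(-3, H), -1)) = Mul(2, H, Pow(Add(-3, H), -1)))
Q = Add(-3, Mul(Rational(1, 7), I, Pow(655, Rational(1, 2)))) (Q = Add(-3, Pow(Add(Add(-12, Mul(3, 0)), Mul(67, Pow(-49, -1))), Rational(1, 2))) = Add(-3, Pow(Add(Add(-12, 0), Mul(67, Rational(-1, 49))), Rational(1, 2))) = Add(-3, Pow(Add(-12, Rational(-67, 49)), Rational(1, 2))) = Add(-3, Pow(Rational(-655, 49), Rational(1, 2))) = Add(-3, Mul(Rational(1, 7), I, Pow(655, Rational(1, 2)))) ≈ Add(-3.0000, Mul(3.6561, I)))
Mul(Q, Add(Function('S')(-8), -85)) = Mul(Add(-3, Mul(Rational(1, 7), I, Pow(655, Rational(1, 2)))), Add(Mul(2, -8, Pow(Add(-3, -8), -1)), -85)) = Mul(Add(-3, Mul(Rational(1, 7), I, Pow(655, Rational(1, 2)))), Add(Mul(2, -8, Pow(-11, -1)), -85)) = Mul(Add(-3, Mul(Rational(1, 7), I, Pow(655, Rational(1, 2)))), Add(Mul(2, -8, Rational(-1, 11)), -85)) = Mul(Add(-3, Mul(Rational(1, 7), I, Pow(655, Rational(1, 2)))), Add(Rational(16, 11), -85)) = Mul(Add(-3, Mul(Rational(1, 7), I, Pow(655, Rational(1, 2)))), Rational(-919, 11)) = Add(Rational(2757, 11), Mul(Rational(-919, 77), I, Pow(655, Rational(1, 2))))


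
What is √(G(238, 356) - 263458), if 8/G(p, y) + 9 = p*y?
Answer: I*√1890919463569386/84719 ≈ 513.28*I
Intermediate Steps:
G(p, y) = 8/(-9 + p*y)
√(G(238, 356) - 263458) = √(8/(-9 + 238*356) - 263458) = √(8/(-9 + 84728) - 263458) = √(8/84719 - 263458) = √(-22319898294/84719) = I*√1890919463569386/84719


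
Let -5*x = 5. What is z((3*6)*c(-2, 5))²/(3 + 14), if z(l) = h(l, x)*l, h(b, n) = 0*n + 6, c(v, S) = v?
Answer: 46656/17 ≈ 2744.5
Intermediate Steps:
x = -1 (x = -⅕*5 = -1)
h(b, n) = 6 (h(b, n) = 0 + 6 = 6)
z(l) = 6*l
z((3*6)*c(-2, 5))²/(3 + 14) = (6*((3*6)*(-2)))²/(3 + 14) = (6*(18*(-2)))²/17 = (6*(-36))²*(1/17) = (-216)²*(1/17) = 46656*(1/17) = 46656/17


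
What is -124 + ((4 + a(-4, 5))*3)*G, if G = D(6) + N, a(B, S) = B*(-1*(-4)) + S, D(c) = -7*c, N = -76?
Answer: 2354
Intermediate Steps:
a(B, S) = S + 4*B (a(B, S) = B*4 + S = 4*B + S = S + 4*B)
G = -118 (G = -7*6 - 76 = -42 - 76 = -118)
-124 + ((4 + a(-4, 5))*3)*G = -124 + ((4 + (5 + 4*(-4)))*3)*(-118) = -124 + ((4 + (5 - 16))*3)*(-118) = -124 + ((4 - 11)*3)*(-118) = -124 - 7*3*(-118) = -124 - 21*(-118) = -124 + 2478 = 2354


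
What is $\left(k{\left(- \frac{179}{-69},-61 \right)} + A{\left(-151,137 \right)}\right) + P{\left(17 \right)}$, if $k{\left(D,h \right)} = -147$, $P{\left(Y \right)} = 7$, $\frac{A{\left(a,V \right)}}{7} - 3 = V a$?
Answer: $-144928$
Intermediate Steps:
$A{\left(a,V \right)} = 21 + 7 V a$
$\left(k{\left(- \frac{179}{-69},-61 \right)} + A{\left(-151,137 \right)}\right) + P{\left(17 \right)} = \left(-147 + \left(21 + 7 \cdot 137 \left(-151\right)\right)\right) + 7 = \left(-147 + \left(21 - 144809\right)\right) + 7 = \left(-147 - 144788\right) + 7 = -144935 + 7 = -144928$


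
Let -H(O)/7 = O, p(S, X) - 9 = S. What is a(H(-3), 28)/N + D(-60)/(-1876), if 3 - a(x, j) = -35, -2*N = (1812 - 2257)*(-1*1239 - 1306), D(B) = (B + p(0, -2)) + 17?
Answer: 19181637/1062308450 ≈ 0.018057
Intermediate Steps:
p(S, X) = 9 + S
H(O) = -7*O
D(B) = 26 + B (D(B) = (B + (9 + 0)) + 17 = (B + 9) + 17 = (9 + B) + 17 = 26 + B)
N = -1132525/2 (N = -(1812 - 2257)*(-1*1239 - 1306)/2 = -(-445)*(-1239 - 1306)/2 = -(-445)*(-2545)/2 = -1/2*1132525 = -1132525/2 ≈ -5.6626e+5)
a(x, j) = 38 (a(x, j) = 3 - 1*(-35) = 3 + 35 = 38)
a(H(-3), 28)/N + D(-60)/(-1876) = 38/(-1132525/2) + (26 - 60)/(-1876) = 38*(-2/1132525) - 34*(-1/1876) = -76/1132525 + 17/938 = 19181637/1062308450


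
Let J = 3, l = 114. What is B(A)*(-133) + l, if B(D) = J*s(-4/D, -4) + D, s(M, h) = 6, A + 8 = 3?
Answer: -1615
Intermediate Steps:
A = -5 (A = -8 + 3 = -5)
B(D) = 18 + D (B(D) = 3*6 + D = 18 + D)
B(A)*(-133) + l = (18 - 5)*(-133) + 114 = 13*(-133) + 114 = -1729 + 114 = -1615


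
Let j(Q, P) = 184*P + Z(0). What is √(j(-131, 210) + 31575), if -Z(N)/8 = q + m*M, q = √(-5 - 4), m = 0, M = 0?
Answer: √(70215 - 24*I) ≈ 264.98 - 0.045*I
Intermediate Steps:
q = 3*I (q = √(-9) = 3*I ≈ 3.0*I)
Z(N) = -24*I (Z(N) = -8*(3*I + 0*0) = -8*(3*I + 0) = -24*I)
j(Q, P) = -24*I + 184*P (j(Q, P) = 184*P - 24*I = -24*I + 184*P)
√(j(-131, 210) + 31575) = √((-24*I + 184*210) + 31575) = √((-24*I + 38640) + 31575) = √((38640 - 24*I) + 31575) = √(70215 - 24*I)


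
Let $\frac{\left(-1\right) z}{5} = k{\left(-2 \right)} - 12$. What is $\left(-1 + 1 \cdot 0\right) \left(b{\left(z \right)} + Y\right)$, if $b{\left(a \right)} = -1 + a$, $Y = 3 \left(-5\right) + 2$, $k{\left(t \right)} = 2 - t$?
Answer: $-26$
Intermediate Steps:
$Y = -13$ ($Y = -15 + 2 = -13$)
$z = 40$ ($z = - 5 \left(\left(2 - -2\right) - 12\right) = - 5 \left(\left(2 + 2\right) - 12\right) = - 5 \left(4 - 12\right) = \left(-5\right) \left(-8\right) = 40$)
$\left(-1 + 1 \cdot 0\right) \left(b{\left(z \right)} + Y\right) = \left(-1 + 1 \cdot 0\right) \left(\left(-1 + 40\right) - 13\right) = \left(-1 + 0\right) \left(39 - 13\right) = \left(-1\right) 26 = -26$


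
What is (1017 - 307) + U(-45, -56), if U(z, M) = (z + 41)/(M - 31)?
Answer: 61774/87 ≈ 710.05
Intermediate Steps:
U(z, M) = (41 + z)/(-31 + M)
(1017 - 307) + U(-45, -56) = (1017 - 307) + (41 - 45)/(-31 - 56) = 710 - 4/(-87) = 710 - 1/87*(-4) = 710 + 4/87 = 61774/87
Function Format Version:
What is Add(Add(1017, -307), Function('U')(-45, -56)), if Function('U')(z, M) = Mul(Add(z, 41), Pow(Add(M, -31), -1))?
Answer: Rational(61774, 87) ≈ 710.05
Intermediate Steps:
Function('U')(z, M) = Mul(Pow(Add(-31, M), -1), Add(41, z)) (Function('U')(z, M) = Mul(Add(41, z), Pow(Add(-31, M), -1)) = Mul(Pow(Add(-31, M), -1), Add(41, z)))
Add(Add(1017, -307), Function('U')(-45, -56)) = Add(Add(1017, -307), Mul(Pow(Add(-31, -56), -1), Add(41, -45))) = Add(710, Mul(Pow(-87, -1), -4)) = Add(710, Mul(Rational(-1, 87), -4)) = Add(710, Rational(4, 87)) = Rational(61774, 87)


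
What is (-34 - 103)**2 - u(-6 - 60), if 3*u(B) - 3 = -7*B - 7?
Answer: 55849/3 ≈ 18616.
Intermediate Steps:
u(B) = -4/3 - 7*B/3 (u(B) = 1 + (-7*B - 7)/3 = 1 + (-7 - 7*B)/3 = 1 + (-7/3 - 7*B/3) = -4/3 - 7*B/3)
(-34 - 103)**2 - u(-6 - 60) = (-34 - 103)**2 - (-4/3 - 7*(-6 - 60)/3) = (-137)**2 - (-4/3 - 7/3*(-66)) = 18769 - (-4/3 + 154) = 18769 - 1*458/3 = 18769 - 458/3 = 55849/3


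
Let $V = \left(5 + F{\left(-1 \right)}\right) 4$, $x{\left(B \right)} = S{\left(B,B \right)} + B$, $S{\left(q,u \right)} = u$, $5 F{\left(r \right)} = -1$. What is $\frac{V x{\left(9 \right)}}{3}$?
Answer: $\frac{576}{5} \approx 115.2$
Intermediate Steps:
$F{\left(r \right)} = - \frac{1}{5}$ ($F{\left(r \right)} = \frac{1}{5} \left(-1\right) = - \frac{1}{5}$)
$x{\left(B \right)} = 2 B$ ($x{\left(B \right)} = B + B = 2 B$)
$V = \frac{96}{5}$ ($V = \left(5 - \frac{1}{5}\right) 4 = \frac{24}{5} \cdot 4 = \frac{96}{5} \approx 19.2$)
$\frac{V x{\left(9 \right)}}{3} = \frac{\frac{96}{5} \cdot 2 \cdot 9}{3} = \frac{96}{5} \cdot 18 \cdot \frac{1}{3} = \frac{1728}{5} \cdot \frac{1}{3} = \frac{576}{5}$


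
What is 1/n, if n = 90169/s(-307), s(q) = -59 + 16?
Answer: -43/90169 ≈ -0.00047688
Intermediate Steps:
s(q) = -43
n = -90169/43 (n = 90169/(-43) = 90169*(-1/43) = -90169/43 ≈ -2097.0)
1/n = 1/(-90169/43) = -43/90169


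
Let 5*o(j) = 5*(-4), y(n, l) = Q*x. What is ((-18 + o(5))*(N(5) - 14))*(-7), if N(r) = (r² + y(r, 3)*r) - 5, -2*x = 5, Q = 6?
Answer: -10626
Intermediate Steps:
x = -5/2 (x = -½*5 = -5/2 ≈ -2.5000)
y(n, l) = -15 (y(n, l) = 6*(-5/2) = -15)
o(j) = -4 (o(j) = (5*(-4))/5 = (⅕)*(-20) = -4)
N(r) = -5 + r² - 15*r (N(r) = (r² - 15*r) - 5 = -5 + r² - 15*r)
((-18 + o(5))*(N(5) - 14))*(-7) = ((-18 - 4)*((-5 + 5² - 15*5) - 14))*(-7) = -22*((-5 + 25 - 75) - 14)*(-7) = -22*(-55 - 14)*(-7) = -22*(-69)*(-7) = 1518*(-7) = -10626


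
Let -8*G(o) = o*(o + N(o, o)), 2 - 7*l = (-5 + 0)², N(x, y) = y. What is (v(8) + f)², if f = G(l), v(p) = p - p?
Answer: 279841/38416 ≈ 7.2845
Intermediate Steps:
v(p) = 0
l = -23/7 (l = 2/7 - (-5 + 0)²/7 = 2/7 - ⅐*(-5)² = 2/7 - ⅐*25 = 2/7 - 25/7 = -23/7 ≈ -3.2857)
G(o) = -o²/4 (G(o) = -o*(o + o)/8 = -o*2*o/8 = -o²/4)
f = -529/196 (f = -(-23/7)²/4 = -¼*529/49 = -529/196 ≈ -2.6990)
(v(8) + f)² = (0 - 529/196)² = (-529/196)² = 279841/38416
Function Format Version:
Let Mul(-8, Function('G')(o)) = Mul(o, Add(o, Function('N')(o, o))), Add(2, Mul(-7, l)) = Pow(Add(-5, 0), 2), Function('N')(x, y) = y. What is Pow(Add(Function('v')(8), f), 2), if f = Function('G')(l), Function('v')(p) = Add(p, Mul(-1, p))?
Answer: Rational(279841, 38416) ≈ 7.2845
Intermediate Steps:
Function('v')(p) = 0
l = Rational(-23, 7) (l = Add(Rational(2, 7), Mul(Rational(-1, 7), Pow(Add(-5, 0), 2))) = Add(Rational(2, 7), Mul(Rational(-1, 7), Pow(-5, 2))) = Add(Rational(2, 7), Mul(Rational(-1, 7), 25)) = Add(Rational(2, 7), Rational(-25, 7)) = Rational(-23, 7) ≈ -3.2857)
Function('G')(o) = Mul(Rational(-1, 4), Pow(o, 2)) (Function('G')(o) = Mul(Rational(-1, 8), Mul(o, Add(o, o))) = Mul(Rational(-1, 8), Mul(o, Mul(2, o))) = Mul(Rational(-1, 8), Mul(2, Pow(o, 2))) = Mul(Rational(-1, 4), Pow(o, 2)))
f = Rational(-529, 196) (f = Mul(Rational(-1, 4), Pow(Rational(-23, 7), 2)) = Mul(Rational(-1, 4), Rational(529, 49)) = Rational(-529, 196) ≈ -2.6990)
Pow(Add(Function('v')(8), f), 2) = Pow(Add(0, Rational(-529, 196)), 2) = Pow(Rational(-529, 196), 2) = Rational(279841, 38416)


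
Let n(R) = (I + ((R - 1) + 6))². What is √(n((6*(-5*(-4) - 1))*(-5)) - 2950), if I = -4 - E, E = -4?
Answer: 5*√12651 ≈ 562.38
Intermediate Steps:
I = 0 (I = -4 - 1*(-4) = -4 + 4 = 0)
n(R) = (5 + R)² (n(R) = (0 + ((R - 1) + 6))² = (0 + ((-1 + R) + 6))² = (0 + (5 + R))² = (5 + R)²)
√(n((6*(-5*(-4) - 1))*(-5)) - 2950) = √((5 + (6*(-5*(-4) - 1))*(-5))² - 2950) = √((5 + (6*(20 - 1))*(-5))² - 2950) = √((5 + (6*19)*(-5))² - 2950) = √((5 + 114*(-5))² - 2950) = √((5 - 570)² - 2950) = √((-565)² - 2950) = √(319225 - 2950) = √316275 = 5*√12651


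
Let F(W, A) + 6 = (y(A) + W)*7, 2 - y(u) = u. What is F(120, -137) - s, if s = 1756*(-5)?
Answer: 10587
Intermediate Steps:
s = -8780
y(u) = 2 - u
F(W, A) = 8 - 7*A + 7*W (F(W, A) = -6 + ((2 - A) + W)*7 = -6 + (2 + W - A)*7 = -6 + (14 - 7*A + 7*W) = 8 - 7*A + 7*W)
F(120, -137) - s = (8 - 7*(-137) + 7*120) - 1*(-8780) = (8 + 959 + 840) + 8780 = 1807 + 8780 = 10587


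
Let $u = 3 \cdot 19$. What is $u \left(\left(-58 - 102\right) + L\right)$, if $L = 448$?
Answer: $16416$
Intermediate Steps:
$u = 57$
$u \left(\left(-58 - 102\right) + L\right) = 57 \left(\left(-58 - 102\right) + 448\right) = 57 \left(-160 + 448\right) = 57 \cdot 288 = 16416$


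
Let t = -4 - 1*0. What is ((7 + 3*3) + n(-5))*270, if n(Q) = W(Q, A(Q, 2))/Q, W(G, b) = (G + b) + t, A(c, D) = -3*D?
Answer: 5130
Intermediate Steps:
t = -4 (t = -4 + 0 = -4)
W(G, b) = -4 + G + b (W(G, b) = (G + b) - 4 = -4 + G + b)
n(Q) = (-10 + Q)/Q (n(Q) = (-4 + Q - 3*2)/Q = (-4 + Q - 6)/Q = (-10 + Q)/Q)
((7 + 3*3) + n(-5))*270 = ((7 + 3*3) + (-10 - 5)/(-5))*270 = ((7 + 9) - ⅕*(-15))*270 = (16 + 3)*270 = 19*270 = 5130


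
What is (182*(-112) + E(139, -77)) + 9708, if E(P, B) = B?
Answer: -10753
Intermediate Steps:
(182*(-112) + E(139, -77)) + 9708 = (182*(-112) - 77) + 9708 = (-20384 - 77) + 9708 = -20461 + 9708 = -10753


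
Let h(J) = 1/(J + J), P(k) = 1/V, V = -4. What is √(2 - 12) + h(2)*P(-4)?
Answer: -1/16 + I*√10 ≈ -0.0625 + 3.1623*I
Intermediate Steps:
P(k) = -¼ (P(k) = 1/(-4) = -¼)
h(J) = 1/(2*J)
√(2 - 12) + h(2)*P(-4) = √(2 - 12) + ((½)/2)*(-¼) = √(-10) + ((½)*(½))*(-¼) = I*√10 + (¼)*(-¼) = I*√10 - 1/16 = -1/16 + I*√10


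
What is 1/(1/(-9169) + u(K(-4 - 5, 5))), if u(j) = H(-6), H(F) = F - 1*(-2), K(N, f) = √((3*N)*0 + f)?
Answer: -9169/36677 ≈ -0.24999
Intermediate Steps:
K(N, f) = √f (K(N, f) = √(0 + f) = √f)
H(F) = 2 + F (H(F) = F + 2 = 2 + F)
u(j) = -4 (u(j) = 2 - 6 = -4)
1/(1/(-9169) + u(K(-4 - 5, 5))) = 1/(1/(-9169) - 4) = 1/(-1/9169 - 4) = 1/(-36677/9169) = -9169/36677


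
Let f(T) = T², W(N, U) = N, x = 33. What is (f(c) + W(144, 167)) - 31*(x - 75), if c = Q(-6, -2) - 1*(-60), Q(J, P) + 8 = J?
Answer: 3562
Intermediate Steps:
Q(J, P) = -8 + J
c = 46 (c = (-8 - 6) - 1*(-60) = -14 + 60 = 46)
(f(c) + W(144, 167)) - 31*(x - 75) = (46² + 144) - 31*(33 - 75) = (2116 + 144) - 31*(-42) = 2260 + 1302 = 3562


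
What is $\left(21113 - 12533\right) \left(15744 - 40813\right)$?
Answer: $-215092020$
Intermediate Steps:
$\left(21113 - 12533\right) \left(15744 - 40813\right) = 8580 \left(-25069\right) = -215092020$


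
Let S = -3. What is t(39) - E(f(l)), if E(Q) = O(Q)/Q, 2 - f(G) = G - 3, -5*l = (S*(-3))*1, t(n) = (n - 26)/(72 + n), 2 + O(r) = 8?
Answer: -1444/1887 ≈ -0.76524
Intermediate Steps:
O(r) = 6 (O(r) = -2 + 8 = 6)
t(n) = (-26 + n)/(72 + n)
l = -9/5 (l = -(-3*(-3))/5 = -9/5 ≈ -1.8000)
f(G) = 5 - G (f(G) = 2 - (G - 3) = 2 - (-3 + G) = 2 + (3 - G) = 5 - G)
E(Q) = 6/Q
t(39) - E(f(l)) = (-26 + 39)/(72 + 39) - 6/(5 - 1*(-9/5)) = 13/111 - 6/(5 + 9/5) = (1/111)*13 - 6/34/5 = 13/111 - 6*5/34 = 13/111 - 1*15/17 = 13/111 - 15/17 = -1444/1887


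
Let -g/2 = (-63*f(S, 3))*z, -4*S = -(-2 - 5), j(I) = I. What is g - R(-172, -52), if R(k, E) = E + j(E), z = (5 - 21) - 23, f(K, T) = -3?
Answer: 14846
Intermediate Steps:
S = -7/4 (S = -(-1)*(-2 - 5)/4 = -(-1)*(-7)/4 = -1/4*7 = -7/4 ≈ -1.7500)
z = -39 (z = -16 - 23 = -39)
g = 14742 (g = -2*(-63*(-3))*(-39) = -378*(-39) = -2*(-7371) = 14742)
R(k, E) = 2*E (R(k, E) = E + E = 2*E)
g - R(-172, -52) = 14742 - 2*(-52) = 14742 - 1*(-104) = 14742 + 104 = 14846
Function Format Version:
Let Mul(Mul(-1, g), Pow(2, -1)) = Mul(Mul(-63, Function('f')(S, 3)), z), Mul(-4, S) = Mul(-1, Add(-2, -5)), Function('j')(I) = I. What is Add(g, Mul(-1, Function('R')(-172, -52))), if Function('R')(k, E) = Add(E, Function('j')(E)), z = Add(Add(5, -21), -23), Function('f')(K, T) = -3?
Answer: 14846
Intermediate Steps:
S = Rational(-7, 4) (S = Mul(Rational(-1, 4), Mul(-1, Add(-2, -5))) = Mul(Rational(-1, 4), Mul(-1, -7)) = Mul(Rational(-1, 4), 7) = Rational(-7, 4) ≈ -1.7500)
z = -39 (z = Add(-16, -23) = -39)
g = 14742 (g = Mul(-2, Mul(Mul(-63, -3), -39)) = Mul(-2, Mul(189, -39)) = Mul(-2, -7371) = 14742)
Function('R')(k, E) = Mul(2, E) (Function('R')(k, E) = Add(E, E) = Mul(2, E))
Add(g, Mul(-1, Function('R')(-172, -52))) = Add(14742, Mul(-1, Mul(2, -52))) = Add(14742, Mul(-1, -104)) = Add(14742, 104) = 14846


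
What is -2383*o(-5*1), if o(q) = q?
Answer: 11915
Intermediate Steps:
-2383*o(-5*1) = -(-11915) = -2383*(-5) = 11915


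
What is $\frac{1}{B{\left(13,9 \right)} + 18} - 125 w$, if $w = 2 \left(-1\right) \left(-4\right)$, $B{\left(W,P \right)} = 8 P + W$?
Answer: $- \frac{102999}{103} \approx -999.99$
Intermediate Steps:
$B{\left(W,P \right)} = W + 8 P$
$w = 8$ ($w = \left(-2\right) \left(-4\right) = 8$)
$\frac{1}{B{\left(13,9 \right)} + 18} - 125 w = \frac{1}{\left(13 + 8 \cdot 9\right) + 18} - 1000 = \frac{1}{\left(13 + 72\right) + 18} - 1000 = \frac{1}{85 + 18} - 1000 = \frac{1}{103} - 1000 = - \frac{102999}{103}$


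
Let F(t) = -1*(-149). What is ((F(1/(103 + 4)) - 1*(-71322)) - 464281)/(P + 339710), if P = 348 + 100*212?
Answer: -196405/180629 ≈ -1.0873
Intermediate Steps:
F(t) = 149
P = 21548 (P = 348 + 21200 = 21548)
((F(1/(103 + 4)) - 1*(-71322)) - 464281)/(P + 339710) = ((149 - 1*(-71322)) - 464281)/(21548 + 339710) = ((149 + 71322) - 464281)/361258 = (71471 - 464281)*(1/361258) = -392810*1/361258 = -196405/180629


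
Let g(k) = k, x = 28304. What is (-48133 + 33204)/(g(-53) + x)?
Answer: -14929/28251 ≈ -0.52844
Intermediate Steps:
(-48133 + 33204)/(g(-53) + x) = (-48133 + 33204)/(-53 + 28304) = -14929/28251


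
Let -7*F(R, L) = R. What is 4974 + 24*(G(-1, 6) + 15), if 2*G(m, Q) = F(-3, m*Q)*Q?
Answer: 37554/7 ≈ 5364.9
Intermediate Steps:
F(R, L) = -R/7
G(m, Q) = 3*Q/14 (G(m, Q) = ((-⅐*(-3))*Q)/2 = (3*Q/7)/2 = 3*Q/14)
4974 + 24*(G(-1, 6) + 15) = 4974 + 24*((3/14)*6 + 15) = 4974 + 24*(9/7 + 15) = 4974 + 24*(114/7) = 4974 + 2736/7 = 37554/7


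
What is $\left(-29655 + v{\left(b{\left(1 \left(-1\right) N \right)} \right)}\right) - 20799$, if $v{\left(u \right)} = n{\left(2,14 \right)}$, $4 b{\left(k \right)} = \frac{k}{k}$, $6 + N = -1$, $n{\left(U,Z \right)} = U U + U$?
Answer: $-50448$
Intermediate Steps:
$n{\left(U,Z \right)} = U + U^{2}$ ($n{\left(U,Z \right)} = U^{2} + U = U + U^{2}$)
$N = -7$ ($N = -6 - 1 = -7$)
$b{\left(k \right)} = \frac{1}{4}$ ($b{\left(k \right)} = \frac{k \frac{1}{k}}{4} = \frac{1}{4} \cdot 1 = \frac{1}{4}$)
$v{\left(u \right)} = 6$ ($v{\left(u \right)} = 2 \left(1 + 2\right) = 2 \cdot 3 = 6$)
$\left(-29655 + v{\left(b{\left(1 \left(-1\right) N \right)} \right)}\right) - 20799 = \left(-29655 + 6\right) - 20799 = -29649 - 20799 = -50448$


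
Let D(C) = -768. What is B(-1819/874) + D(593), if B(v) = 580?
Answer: -188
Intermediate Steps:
B(-1819/874) + D(593) = 580 - 768 = -188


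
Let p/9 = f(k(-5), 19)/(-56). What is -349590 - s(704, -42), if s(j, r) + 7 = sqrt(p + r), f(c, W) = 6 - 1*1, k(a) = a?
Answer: -349583 - I*sqrt(33558)/28 ≈ -3.4958e+5 - 6.5424*I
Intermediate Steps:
f(c, W) = 5 (f(c, W) = 6 - 1 = 5)
p = -45/56 (p = 9*(5/(-56)) = 9*(5*(-1/56)) = 9*(-5/56) = -45/56 ≈ -0.80357)
s(j, r) = -7 + sqrt(-45/56 + r)
-349590 - s(704, -42) = -349590 - (-7 + sqrt(-630 + 784*(-42))/28) = -349590 - (-7 + sqrt(-630 - 32928)/28) = -349590 - (-7 + sqrt(-33558)/28) = -349590 - (-7 + (I*sqrt(33558))/28) = -349590 - (-7 + I*sqrt(33558)/28) = -349590 + (7 - I*sqrt(33558)/28) = -349583 - I*sqrt(33558)/28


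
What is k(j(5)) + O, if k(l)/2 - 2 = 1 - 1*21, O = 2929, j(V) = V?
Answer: 2893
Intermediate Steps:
k(l) = -36 (k(l) = 4 + 2*(1 - 1*21) = 4 + 2*(1 - 21) = 4 + 2*(-20) = 4 - 40 = -36)
k(j(5)) + O = -36 + 2929 = 2893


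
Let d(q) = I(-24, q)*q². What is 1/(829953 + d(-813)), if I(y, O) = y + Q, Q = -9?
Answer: -1/20982024 ≈ -4.7660e-8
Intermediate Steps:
I(y, O) = -9 + y (I(y, O) = y - 9 = -9 + y)
d(q) = -33*q² (d(q) = (-9 - 24)*q² = -33*q²)
1/(829953 + d(-813)) = 1/(829953 - 33*(-813)²) = 1/(829953 - 33*660969) = 1/(829953 - 21811977) = 1/(-20982024) = -1/20982024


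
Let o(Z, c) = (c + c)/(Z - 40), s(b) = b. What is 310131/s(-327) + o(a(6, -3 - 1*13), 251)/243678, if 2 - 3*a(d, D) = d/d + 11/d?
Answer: -3043876487379/3209442325 ≈ -948.41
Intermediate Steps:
a(d, D) = ⅓ - 11/(3*d) (a(d, D) = ⅔ - (d/d + 11/d)/3 = ⅔ - (1 + 11/d)/3 = ⅔ + (-⅓ - 11/(3*d)) = ⅓ - 11/(3*d))
o(Z, c) = 2*c/(-40 + Z) (o(Z, c) = (2*c)/(-40 + Z) = 2*c/(-40 + Z))
310131/s(-327) + o(a(6, -3 - 1*13), 251)/243678 = 310131/(-327) + (2*251/(-40 + (⅓)*(-11 + 6)/6))/243678 = 310131*(-1/327) + (2*251/(-40 + (⅓)*(⅙)*(-5)))*(1/243678) = -103377/109 + (2*251/(-40 - 5/18))*(1/243678) = -103377/109 + (2*251/(-725/18))*(1/243678) = -103377/109 + (2*251*(-18/725))*(1/243678) = -103377/109 - 9036/725*1/243678 = -103377/109 - 1506/29444425 = -3043876487379/3209442325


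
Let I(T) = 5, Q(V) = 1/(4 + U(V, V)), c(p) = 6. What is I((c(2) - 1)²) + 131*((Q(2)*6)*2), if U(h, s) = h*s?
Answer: 403/2 ≈ 201.50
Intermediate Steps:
Q(V) = 1/(4 + V²) (Q(V) = 1/(4 + V*V) = 1/(4 + V²))
I((c(2) - 1)²) + 131*((Q(2)*6)*2) = 5 + 131*((6/(4 + 2²))*2) = 5 + 131*((6/(4 + 4))*2) = 5 + 131*((6/8)*2) = 5 + 131*(((⅛)*6)*2) = 5 + 131*((¾)*2) = 5 + 131*(3/2) = 5 + 393/2 = 403/2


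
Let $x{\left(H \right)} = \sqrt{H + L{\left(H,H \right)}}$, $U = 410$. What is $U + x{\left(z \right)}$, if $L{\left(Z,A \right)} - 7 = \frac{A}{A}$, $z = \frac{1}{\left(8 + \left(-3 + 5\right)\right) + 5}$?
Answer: $410 + \frac{11 \sqrt{15}}{15} \approx 412.84$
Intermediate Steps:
$z = \frac{1}{15}$ ($z = \frac{1}{\left(8 + 2\right) + 5} = \frac{1}{10 + 5} = \frac{1}{15} \approx 0.066667$)
$L{\left(Z,A \right)} = 8$ ($L{\left(Z,A \right)} = 7 + \frac{A}{A} = 7 + 1 = 8$)
$x{\left(H \right)} = \sqrt{8 + H}$ ($x{\left(H \right)} = \sqrt{H + 8} = \sqrt{8 + H}$)
$U + x{\left(z \right)} = 410 + \sqrt{8 + \frac{1}{15}} = 410 + \sqrt{\frac{121}{15}} = 410 + \frac{11 \sqrt{15}}{15}$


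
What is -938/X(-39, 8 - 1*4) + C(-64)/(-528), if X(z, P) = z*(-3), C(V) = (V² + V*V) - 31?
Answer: -483367/20592 ≈ -23.474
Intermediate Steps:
C(V) = -31 + 2*V² (C(V) = (V² + V²) - 31 = 2*V² - 31 = -31 + 2*V²)
X(z, P) = -3*z
-938/X(-39, 8 - 1*4) + C(-64)/(-528) = -938/((-3*(-39))) + (-31 + 2*(-64)²)/(-528) = -938/117 + (-31 + 2*4096)*(-1/528) = -938*1/117 + (-31 + 8192)*(-1/528) = -938/117 + 8161*(-1/528) = -938/117 - 8161/528 = -483367/20592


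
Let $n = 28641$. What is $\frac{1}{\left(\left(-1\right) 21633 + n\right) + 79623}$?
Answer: $\frac{1}{86631} \approx 1.1543 \cdot 10^{-5}$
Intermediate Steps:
$\frac{1}{\left(\left(-1\right) 21633 + n\right) + 79623} = \frac{1}{\left(\left(-1\right) 21633 + 28641\right) + 79623} = \frac{1}{\left(-21633 + 28641\right) + 79623} = \frac{1}{7008 + 79623} = \frac{1}{86631}$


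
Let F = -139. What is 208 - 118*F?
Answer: 16610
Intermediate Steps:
208 - 118*F = 208 - 118*(-139) = 208 + 16402 = 16610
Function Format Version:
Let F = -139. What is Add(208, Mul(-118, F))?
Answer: 16610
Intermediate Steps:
Add(208, Mul(-118, F)) = Add(208, Mul(-118, -139)) = Add(208, 16402) = 16610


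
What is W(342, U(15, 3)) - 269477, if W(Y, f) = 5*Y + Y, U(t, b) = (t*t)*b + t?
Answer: -267425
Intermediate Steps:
U(t, b) = t + b*t**2 (U(t, b) = t**2*b + t = b*t**2 + t = t + b*t**2)
W(Y, f) = 6*Y
W(342, U(15, 3)) - 269477 = 6*342 - 269477 = 2052 - 269477 = -267425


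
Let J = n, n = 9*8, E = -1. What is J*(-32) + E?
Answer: -2305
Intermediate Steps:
n = 72
J = 72
J*(-32) + E = 72*(-32) - 1 = -2304 - 1 = -2305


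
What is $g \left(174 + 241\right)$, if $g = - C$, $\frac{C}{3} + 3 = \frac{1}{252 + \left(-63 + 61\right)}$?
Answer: $\frac{186501}{50} \approx 3730.0$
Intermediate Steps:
$C = - \frac{2247}{250}$ ($C = -9 + \frac{3}{252 + \left(-63 + 61\right)} = -9 + \frac{3}{252 - 2} = -9 + \frac{3}{250} = - \frac{2247}{250} \approx -8.988$)
$g = \frac{2247}{250}$ ($g = \left(-1\right) \left(- \frac{2247}{250}\right) = \frac{2247}{250} \approx 8.988$)
$g \left(174 + 241\right) = \frac{2247 \left(174 + 241\right)}{250} = \frac{2247}{250} \cdot 415 = \frac{186501}{50}$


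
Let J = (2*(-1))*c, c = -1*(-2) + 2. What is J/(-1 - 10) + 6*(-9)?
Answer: -586/11 ≈ -53.273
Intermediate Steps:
c = 4 (c = 2 + 2 = 4)
J = -8 (J = (2*(-1))*4 = -2*4 = -8)
J/(-1 - 10) + 6*(-9) = -8/(-1 - 10) + 6*(-9) = -8/(-11) - 54 = -1/11*(-8) - 54 = 8/11 - 54 = -586/11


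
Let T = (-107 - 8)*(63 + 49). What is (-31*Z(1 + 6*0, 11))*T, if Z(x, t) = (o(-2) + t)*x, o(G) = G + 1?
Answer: 3992800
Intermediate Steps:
o(G) = 1 + G
Z(x, t) = x*(-1 + t) (Z(x, t) = ((1 - 2) + t)*x = (-1 + t)*x = x*(-1 + t))
T = -12880 (T = -115*112 = -12880)
(-31*Z(1 + 6*0, 11))*T = -31*(1 + 6*0)*(-1 + 11)*(-12880) = -31*(1 + 0)*10*(-12880) = -31*10*(-12880) = -310*(-12880) = 3992800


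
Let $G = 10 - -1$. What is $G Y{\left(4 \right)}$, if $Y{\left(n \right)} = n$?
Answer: $44$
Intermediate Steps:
$G = 11$ ($G = 10 + 1 = 11$)
$G Y{\left(4 \right)} = 11 \cdot 4 = 44$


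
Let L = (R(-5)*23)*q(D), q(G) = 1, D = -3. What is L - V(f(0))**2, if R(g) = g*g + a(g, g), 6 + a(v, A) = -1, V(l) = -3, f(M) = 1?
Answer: 405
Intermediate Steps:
a(v, A) = -7 (a(v, A) = -6 - 1 = -7)
R(g) = -7 + g**2 (R(g) = g*g - 7 = g**2 - 7 = -7 + g**2)
L = 414 (L = ((-7 + (-5)**2)*23)*1 = ((-7 + 25)*23)*1 = (18*23)*1 = 414*1 = 414)
L - V(f(0))**2 = 414 - 1*(-3)**2 = 414 - 1*9 = 414 - 9 = 405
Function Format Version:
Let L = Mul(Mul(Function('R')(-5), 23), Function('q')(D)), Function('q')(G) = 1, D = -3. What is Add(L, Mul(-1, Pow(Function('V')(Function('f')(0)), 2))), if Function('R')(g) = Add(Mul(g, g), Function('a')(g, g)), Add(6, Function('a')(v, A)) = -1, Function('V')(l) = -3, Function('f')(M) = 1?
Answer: 405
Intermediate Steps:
Function('a')(v, A) = -7 (Function('a')(v, A) = Add(-6, -1) = -7)
Function('R')(g) = Add(-7, Pow(g, 2)) (Function('R')(g) = Add(Mul(g, g), -7) = Add(Pow(g, 2), -7) = Add(-7, Pow(g, 2)))
L = 414 (L = Mul(Mul(Add(-7, Pow(-5, 2)), 23), 1) = Mul(Mul(Add(-7, 25), 23), 1) = Mul(Mul(18, 23), 1) = Mul(414, 1) = 414)
Add(L, Mul(-1, Pow(Function('V')(Function('f')(0)), 2))) = Add(414, Mul(-1, Pow(-3, 2))) = Add(414, Mul(-1, 9)) = Add(414, -9) = 405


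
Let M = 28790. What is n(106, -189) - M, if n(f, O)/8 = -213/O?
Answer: -1813202/63 ≈ -28781.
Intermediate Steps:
n(f, O) = -1704/O (n(f, O) = 8*(-213/O) = -1704/O)
n(106, -189) - M = -1704/(-189) - 1*28790 = -1704*(-1/189) - 28790 = 568/63 - 28790 = -1813202/63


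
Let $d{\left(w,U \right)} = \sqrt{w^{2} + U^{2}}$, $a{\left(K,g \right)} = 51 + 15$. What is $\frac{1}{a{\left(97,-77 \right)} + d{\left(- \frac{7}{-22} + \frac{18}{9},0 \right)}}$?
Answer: $\frac{22}{1503} \approx 0.014637$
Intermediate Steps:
$a{\left(K,g \right)} = 66$
$d{\left(w,U \right)} = \sqrt{U^{2} + w^{2}}$
$\frac{1}{a{\left(97,-77 \right)} + d{\left(- \frac{7}{-22} + \frac{18}{9},0 \right)}} = \frac{1}{66 + \sqrt{0^{2} + \left(- \frac{7}{-22} + \frac{18}{9}\right)^{2}}} = \frac{1}{66 + \sqrt{0 + \left(\left(-7\right) \left(- \frac{1}{22}\right) + 18 \cdot \frac{1}{9}\right)^{2}}} = \frac{1}{66 + \sqrt{0 + \left(\frac{7}{22} + 2\right)^{2}}} = \frac{1}{66 + \sqrt{0 + \left(\frac{51}{22}\right)^{2}}} = \frac{1}{66 + \sqrt{0 + \frac{2601}{484}}} = \frac{1}{66 + \sqrt{\frac{2601}{484}}} = \frac{1}{66 + \frac{51}{22}} = \frac{1}{\frac{1503}{22}} = \frac{22}{1503}$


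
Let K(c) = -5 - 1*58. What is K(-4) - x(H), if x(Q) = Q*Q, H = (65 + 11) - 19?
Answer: -3312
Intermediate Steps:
K(c) = -63 (K(c) = -5 - 58 = -63)
H = 57 (H = 76 - 19 = 57)
x(Q) = Q²
K(-4) - x(H) = -63 - 1*57² = -63 - 1*3249 = -63 - 3249 = -3312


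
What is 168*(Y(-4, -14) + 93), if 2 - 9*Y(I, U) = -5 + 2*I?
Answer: 15904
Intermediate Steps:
Y(I, U) = 7/9 - 2*I/9 (Y(I, U) = 2/9 - (-5 + 2*I)/9 = 2/9 + (5/9 - 2*I/9) = 7/9 - 2*I/9)
168*(Y(-4, -14) + 93) = 168*((7/9 - 2/9*(-4)) + 93) = 168*((7/9 + 8/9) + 93) = 168*(5/3 + 93) = 168*(284/3) = 15904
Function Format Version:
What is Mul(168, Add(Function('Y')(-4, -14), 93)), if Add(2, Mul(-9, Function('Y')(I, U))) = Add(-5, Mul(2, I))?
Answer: 15904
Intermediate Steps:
Function('Y')(I, U) = Add(Rational(7, 9), Mul(Rational(-2, 9), I)) (Function('Y')(I, U) = Add(Rational(2, 9), Mul(Rational(-1, 9), Add(-5, Mul(2, I)))) = Add(Rational(2, 9), Add(Rational(5, 9), Mul(Rational(-2, 9), I))) = Add(Rational(7, 9), Mul(Rational(-2, 9), I)))
Mul(168, Add(Function('Y')(-4, -14), 93)) = Mul(168, Add(Add(Rational(7, 9), Mul(Rational(-2, 9), -4)), 93)) = Mul(168, Add(Add(Rational(7, 9), Rational(8, 9)), 93)) = Mul(168, Add(Rational(5, 3), 93)) = Mul(168, Rational(284, 3)) = 15904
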